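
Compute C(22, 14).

319770

C(22,14) = C(22,8) by symmetry.
C(22,8) = (22·21·20·19·18·17·16·15) / 8! = 12893126400 / 40320 = 319770.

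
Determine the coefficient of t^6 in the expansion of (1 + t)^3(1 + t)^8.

462

Coefficient of t^6 = Σ_{j} C(3,j)·C(8,6-j) for j from 0 to 3.
= 28 + 168 + 210 + 56 = 462.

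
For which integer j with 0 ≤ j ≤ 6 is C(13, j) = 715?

4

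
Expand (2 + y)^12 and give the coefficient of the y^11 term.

24

The general term is C(12,j)·(2)^j·(y)^(12-j); the y^11 term has j = 1.
C(12,1) = 12.
Coefficient = C(12,1) · 2^1 = 12 · 2 = 24.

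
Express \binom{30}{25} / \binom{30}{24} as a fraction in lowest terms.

C(n,k+1)/C(n,k) = (n−k)/(k+1) = (30−24)/(24+1) = 6/25.

6/25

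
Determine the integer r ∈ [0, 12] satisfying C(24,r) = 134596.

C(24,r) increases on 0 ≤ r ≤ 12. C(24,5) = 42504 and C(24,6) = 134596, so r = 6.

6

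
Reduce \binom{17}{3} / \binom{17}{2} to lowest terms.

5

C(n,k+1)/C(n,k) = (n−k)/(k+1) = (17−2)/(2+1) = 15/3 = 5.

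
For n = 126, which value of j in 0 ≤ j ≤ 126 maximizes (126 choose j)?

C(126,j) is maximized at j = 126/2 = 63.

63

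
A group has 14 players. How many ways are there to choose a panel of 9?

This is C(14,9) = 2002.

2002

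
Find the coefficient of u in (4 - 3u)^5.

-3840

The general term is C(5,j)·(4)^j·(-3u)^(5-j); the u^1 term has j = 4.
C(5,4) = 5.
Coefficient = C(5,4) · 4^4 · (-3)^1 = 5 · 256 · (-3) = -3840.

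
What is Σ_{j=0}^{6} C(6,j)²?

924

Σ C(6,j)² is the coefficient of x^6 in (1+x)^6(1+x)^6 = (1+x)^12, i.e. C(12,6) = 924.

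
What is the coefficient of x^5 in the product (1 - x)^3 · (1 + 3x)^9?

Coefficient of x^5 = Σ_{j} C(3,j)·(-1)^j·C(9,5-j)·3^(5-j) for j from 0 to 3.
= 30618 + (-30618) + 6804 + (-324) = 6480.

6480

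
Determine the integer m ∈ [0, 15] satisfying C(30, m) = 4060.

C(30,m) increases on 0 ≤ m ≤ 15. C(30,2) = 435 and C(30,3) = 4060, so m = 3.

3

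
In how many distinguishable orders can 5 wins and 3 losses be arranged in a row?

56

Choose positions for the wins: C(8,5) = 56.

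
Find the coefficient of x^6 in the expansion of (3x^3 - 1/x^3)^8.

-13608

General term: C(8,j)·(3x^3)^j·(-1/x^3)^(8-j), with x-exponent 3j − 3(8−j) = 6j − 24.
Set 6j − 24 = 6: j = 5.
C(8,5) = 56; 3^5 = 243; (-1)^3 = -1.
Coefficient = 56 · 243 · (-1) = -13608.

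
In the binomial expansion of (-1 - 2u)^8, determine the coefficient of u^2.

112

The general term is C(8,j)·(-1)^j·(-2u)^(8-j); the u^2 term has j = 6.
C(8,6) = 28.
Coefficient = C(8,6) · (-2)^2 = 28 · 4 = 112.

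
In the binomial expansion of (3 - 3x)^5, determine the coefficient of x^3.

-2430

The general term is C(5,j)·(3)^j·(-3x)^(5-j); the x^3 term has j = 2.
C(5,2) = 10.
Coefficient = C(5,2) · 3^2 · (-3)^3 = 10 · 9 · (-27) = -2430.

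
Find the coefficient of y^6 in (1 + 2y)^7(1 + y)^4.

Coefficient of y^6 = Σ_{j} C(7,j)·2^j·C(4,6-j)·1^(6-j) for j from 2 to 6.
= 84 + 1120 + 3360 + 2688 + 448 = 7700.

7700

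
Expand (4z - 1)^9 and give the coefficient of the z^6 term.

-344064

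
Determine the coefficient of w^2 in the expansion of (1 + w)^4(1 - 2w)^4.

-2

Coefficient of w^2 = Σ_{j} C(4,j)·1^j·C(4,2-j)·(-2)^(2-j) for j from 0 to 2.
= 24 + (-32) + 6 = -2.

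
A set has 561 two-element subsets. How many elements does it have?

n(n−1)/2 = 561 ⇒ n(n−1) = 1122. Since 34·33 = 1122, n = 34.

34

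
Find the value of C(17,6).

12376

C(17,6) = (17·16·15·14·13·12) / 6! = 8910720 / 720 = 12376.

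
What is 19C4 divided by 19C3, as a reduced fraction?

4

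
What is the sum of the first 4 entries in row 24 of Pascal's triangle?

1 + 24 + 276 + 2024 = 2325.

2325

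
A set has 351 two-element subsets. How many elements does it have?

27

n(n−1)/2 = 351 ⇒ n(n−1) = 702. Since 27·26 = 702, n = 27.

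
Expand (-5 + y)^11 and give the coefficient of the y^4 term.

The general term is C(11,j)·(-5)^j·(y)^(11-j); the y^4 term has j = 7.
C(11,7) = 330.
Coefficient = C(11,7) · (-5)^7 = 330 · (-78125) = -25781250.

-25781250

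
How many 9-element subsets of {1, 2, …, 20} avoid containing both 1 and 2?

All 9-subsets: C(20,9) = 167960. Those containing both fixed elements: C(18,7) = 31824.
167960 − 31824 = 136136.

136136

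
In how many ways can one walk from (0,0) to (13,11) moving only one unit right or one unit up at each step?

Each path is a sequence of 24 steps with 13 rights: C(24,13) = 2496144.

2496144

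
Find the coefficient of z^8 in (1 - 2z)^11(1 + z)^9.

Coefficient of z^8 = Σ_{j} C(11,j)·(-2)^j·C(9,8-j)·1^(8-j) for j from 0 to 8.
= 9 + (-792) + 18480 + (-166320) + 665280 + (-1241856) + 1064448 + (-380160) + 42240 = 1329.

1329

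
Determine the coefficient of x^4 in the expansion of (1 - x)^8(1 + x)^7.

Coefficient of x^4 = Σ_{j} C(8,j)·(-1)^j·C(7,4-j)·1^(4-j) for j from 0 to 4.
= 35 + (-280) + 588 + (-392) + 70 = 21.

21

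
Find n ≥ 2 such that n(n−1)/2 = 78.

13

n(n−1)/2 = 78 ⇒ n(n−1) = 156. Since 13·12 = 156, n = 13.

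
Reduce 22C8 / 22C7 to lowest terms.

15/8

C(n,k+1)/C(n,k) = (n−k)/(k+1) = (22−7)/(7+1) = 15/8.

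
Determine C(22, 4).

7315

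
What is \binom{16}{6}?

8008

C(16,6) = (16·15·14·13·12·11) / 6! = 5765760 / 720 = 8008.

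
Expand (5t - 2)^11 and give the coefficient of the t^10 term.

-214843750

The general term is C(11,j)·(5t)^j·(-2)^(11-j); the t^10 term has j = 10.
C(11,10) = 11.
Coefficient = C(11,10) · 5^10 · (-2)^1 = 11 · 9765625 · (-2) = -214843750.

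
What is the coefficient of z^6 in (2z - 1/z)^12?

-112640

General term: C(12,j)·(2z)^j·(-1/z)^(12-j), with z-exponent 1j − 1(12−j) = 2j − 12.
Set 2j − 12 = 6: j = 9.
C(12,9) = 220; 2^9 = 512; (-1)^3 = -1.
Coefficient = 220 · 512 · (-1) = -112640.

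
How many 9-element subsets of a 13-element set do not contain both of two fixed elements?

All 9-subsets: C(13,9) = 715. Those containing both fixed elements: C(11,7) = 330.
715 − 330 = 385.

385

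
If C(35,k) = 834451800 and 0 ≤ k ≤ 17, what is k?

12

C(35,k) increases on 0 ≤ k ≤ 17. C(35,11) = 417225900 and C(35,12) = 834451800, so k = 12.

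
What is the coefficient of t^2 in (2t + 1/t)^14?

768768

General term: C(14,j)·(2t)^j·(1/t)^(14-j), with t-exponent 1j − 1(14−j) = 2j − 14.
Set 2j − 14 = 2: j = 8.
C(14,8) = 3003; 2^8 = 256; 1^6 = 1.
Coefficient = 3003 · 256 · 1 = 768768.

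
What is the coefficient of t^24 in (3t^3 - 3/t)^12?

General term: C(12,j)·(3t^3)^j·(-3/t)^(12-j), with t-exponent 3j − 1(12−j) = 4j − 12.
Set 4j − 12 = 24: j = 9.
C(12,9) = 220; 3^9 = 19683; (-3)^3 = -27.
Coefficient = 220 · 19683 · (-27) = -116917020.

-116917020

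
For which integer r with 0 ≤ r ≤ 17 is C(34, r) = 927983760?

C(34,r) increases on 0 ≤ r ≤ 17. C(34,12) = 548354040 and C(34,13) = 927983760, so r = 13.

13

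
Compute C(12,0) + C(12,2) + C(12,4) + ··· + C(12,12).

2048

Even-i terms of row 12 sum to 2^11 = 2048.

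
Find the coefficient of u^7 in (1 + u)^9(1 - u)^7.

-70

Coefficient of u^7 = Σ_{j} C(9,j)·1^j·C(7,7-j)·(-1)^(7-j) for j from 0 to 7.
= (-1) + 63 + (-756) + 2940 + (-4410) + 2646 + (-588) + 36 = -70.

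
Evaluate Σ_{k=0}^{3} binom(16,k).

1 + 16 + 120 + 560 = 697.

697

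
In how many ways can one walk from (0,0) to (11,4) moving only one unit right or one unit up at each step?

1365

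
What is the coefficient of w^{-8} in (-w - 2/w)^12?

67584

General term: C(12,j)·(-w)^j·(-2/w)^(12-j), with w-exponent 1j − 1(12−j) = 2j − 12.
Set 2j − 12 = -8: j = 2.
C(12,2) = 66; (-1)^2 = 1; (-2)^10 = 1024.
Coefficient = 66 · 1 · 1024 = 67584.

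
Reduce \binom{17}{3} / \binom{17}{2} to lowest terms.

5

C(n,k+1)/C(n,k) = (n−k)/(k+1) = (17−2)/(2+1) = 15/3 = 5.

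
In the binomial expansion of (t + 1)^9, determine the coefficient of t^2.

36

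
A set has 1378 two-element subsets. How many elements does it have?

n(n−1)/2 = 1378 ⇒ n(n−1) = 2756. Since 53·52 = 2756, n = 53.

53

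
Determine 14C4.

1001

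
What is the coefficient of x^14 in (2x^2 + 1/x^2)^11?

28160

General term: C(11,j)·(2x^2)^j·(1/x^2)^(11-j), with x-exponent 2j − 2(11−j) = 4j − 22.
Set 4j − 22 = 14: j = 9.
C(11,9) = 55; 2^9 = 512; 1^2 = 1.
Coefficient = 55 · 512 · 1 = 28160.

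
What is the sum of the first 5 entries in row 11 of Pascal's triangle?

1 + 11 + 55 + 165 + 330 = 562.

562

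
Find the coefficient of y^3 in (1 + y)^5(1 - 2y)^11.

-430

Coefficient of y^3 = Σ_{j} C(5,j)·1^j·C(11,3-j)·(-2)^(3-j) for j from 0 to 3.
= (-1320) + 1100 + (-220) + 10 = -430.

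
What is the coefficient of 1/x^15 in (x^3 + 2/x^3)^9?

General term: C(9,j)·(x^3)^j·(2/x^3)^(9-j), with x-exponent 3j − 3(9−j) = 6j − 27.
Set 6j − 27 = -15: j = 2.
C(9,2) = 36; 1^2 = 1; 2^7 = 128.
Coefficient = 36 · 1 · 128 = 4608.

4608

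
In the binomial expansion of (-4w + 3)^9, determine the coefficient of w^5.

The general term is C(9,j)·(-4w)^j·(3)^(9-j); the w^5 term has j = 5.
C(9,5) = 126.
Coefficient = C(9,5) · (-4)^5 · 3^4 = 126 · (-1024) · 81 = -10450944.

-10450944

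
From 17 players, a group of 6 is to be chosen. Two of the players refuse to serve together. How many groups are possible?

11011

All 6-subsets: C(17,6) = 12376. Those containing both fixed elements: C(15,4) = 1365.
12376 − 1365 = 11011.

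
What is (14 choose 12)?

91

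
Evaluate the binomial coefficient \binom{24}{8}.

735471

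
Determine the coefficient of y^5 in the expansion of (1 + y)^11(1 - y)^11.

Coefficient of y^5 = Σ_{j} C(11,j)·1^j·C(11,5-j)·(-1)^(5-j) for j from 0 to 5.
= (-462) + 3630 + (-9075) + 9075 + (-3630) + 462 = 0.

0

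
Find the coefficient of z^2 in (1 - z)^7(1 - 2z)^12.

Coefficient of z^2 = Σ_{j} C(7,j)·(-1)^j·C(12,2-j)·(-2)^(2-j) for j from 0 to 2.
= 264 + 168 + 21 = 453.

453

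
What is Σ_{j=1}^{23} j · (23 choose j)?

96468992

Differentiating (1+x)^23 and setting x=1: Σ j·C(23,j) = 23·2^22 = 96468992.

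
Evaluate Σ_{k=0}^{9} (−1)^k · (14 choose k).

-715

The partial alternating sum Σ_{k=0}^{9} (−1)^k C(14,k) = (−1)^9 C(13,9) = -715.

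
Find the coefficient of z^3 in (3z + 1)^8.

1512

The general term is C(8,j)·(3z)^j·(1)^(8-j); the z^3 term has j = 3.
C(8,3) = 56.
Coefficient = C(8,3) · 3^3 = 56 · 27 = 1512.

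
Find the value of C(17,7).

C(17,7) = (17·16·15·14·13·12·11) / 7! = 98017920 / 5040 = 19448.

19448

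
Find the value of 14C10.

1001

C(14,10) = C(14,4) by symmetry.
C(14,4) = (14·13·12·11) / 4! = 24024 / 24 = 1001.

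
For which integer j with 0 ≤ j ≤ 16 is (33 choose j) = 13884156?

8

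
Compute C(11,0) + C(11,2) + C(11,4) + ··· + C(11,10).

1024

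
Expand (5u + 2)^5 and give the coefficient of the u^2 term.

2000

The general term is C(5,j)·(5u)^j·(2)^(5-j); the u^2 term has j = 2.
C(5,2) = 10.
Coefficient = C(5,2) · 5^2 · 2^3 = 10 · 25 · 8 = 2000.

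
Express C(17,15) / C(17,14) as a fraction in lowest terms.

1/5

C(n,k+1)/C(n,k) = (n−k)/(k+1) = (17−14)/(14+1) = 3/15 = 1/5.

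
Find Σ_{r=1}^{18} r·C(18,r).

2359296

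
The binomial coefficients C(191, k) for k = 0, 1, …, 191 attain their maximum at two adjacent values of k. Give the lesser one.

95

For odd n = 191, C(191,k) peaks at k = (n−1)/2 and (n+1)/2; the lesser is 95.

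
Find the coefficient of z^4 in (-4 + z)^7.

-2240

The general term is C(7,j)·(-4)^j·(z)^(7-j); the z^4 term has j = 3.
C(7,3) = 35.
Coefficient = C(7,3) · (-4)^3 = 35 · (-64) = -2240.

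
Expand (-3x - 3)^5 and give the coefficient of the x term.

-1215

The general term is C(5,j)·(-3x)^j·(-3)^(5-j); the x^1 term has j = 1.
C(5,1) = 5.
Coefficient = C(5,1) · (-3)^1 · (-3)^4 = 5 · (-3) · 81 = -1215.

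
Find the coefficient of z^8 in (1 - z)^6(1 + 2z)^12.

7128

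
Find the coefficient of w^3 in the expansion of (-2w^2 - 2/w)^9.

-64512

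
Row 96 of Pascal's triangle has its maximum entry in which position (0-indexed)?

48

C(96,m) is maximized at m = 96/2 = 48.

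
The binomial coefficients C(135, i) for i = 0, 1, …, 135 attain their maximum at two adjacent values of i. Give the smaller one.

For odd n = 135, C(135,i) peaks at i = (n−1)/2 and (n+1)/2; the smaller is 67.

67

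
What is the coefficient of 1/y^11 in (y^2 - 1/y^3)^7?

General term: C(7,j)·(y^2)^j·(-1/y^3)^(7-j), with y-exponent 2j − 3(7−j) = 5j − 21.
Set 5j − 21 = -11: j = 2.
C(7,2) = 21; 1^2 = 1; (-1)^5 = -1.
Coefficient = 21 · 1 · (-1) = -21.

-21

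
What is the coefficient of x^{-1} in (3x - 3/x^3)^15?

19586258055

General term: C(15,j)·(3x)^j·(-3/x^3)^(15-j), with x-exponent 1j − 3(15−j) = 4j − 45.
Set 4j − 45 = -1: j = 11.
C(15,11) = 1365; 3^11 = 177147; (-3)^4 = 81.
Coefficient = 1365 · 177147 · 81 = 19586258055.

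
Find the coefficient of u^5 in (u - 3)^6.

-18

The general term is C(6,j)·(u)^j·(-3)^(6-j); the u^5 term has j = 5.
C(6,5) = 6.
Coefficient = C(6,5) · (-3)^1 = 6 · (-3) = -18.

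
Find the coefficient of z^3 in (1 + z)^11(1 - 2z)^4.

-43

Coefficient of z^3 = Σ_{j} C(11,j)·1^j·C(4,3-j)·(-2)^(3-j) for j from 0 to 3.
= (-32) + 264 + (-440) + 165 = -43.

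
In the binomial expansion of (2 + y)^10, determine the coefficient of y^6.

3360

The general term is C(10,j)·(2)^j·(y)^(10-j); the y^6 term has j = 4.
C(10,4) = 210.
Coefficient = C(10,4) · 2^4 = 210 · 16 = 3360.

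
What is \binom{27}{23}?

17550

C(27,23) = C(27,4) by symmetry.
C(27,4) = (27·26·25·24) / 4! = 421200 / 24 = 17550.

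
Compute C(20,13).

C(20,13) = C(20,7) by symmetry.
C(20,7) = (20·19·18·17·16·15·14) / 7! = 390700800 / 5040 = 77520.

77520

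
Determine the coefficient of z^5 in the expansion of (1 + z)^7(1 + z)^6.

Coefficient of z^5 = Σ_{j} C(7,j)·C(6,5-j) for j from 0 to 5.
= 6 + 105 + 420 + 525 + 210 + 21 = 1287.

1287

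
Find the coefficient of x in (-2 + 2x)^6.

-384

The general term is C(6,j)·(-2)^j·(2x)^(6-j); the x^1 term has j = 5.
C(6,5) = 6.
Coefficient = C(6,5) · (-2)^5 · 2^1 = 6 · (-32) · 2 = -384.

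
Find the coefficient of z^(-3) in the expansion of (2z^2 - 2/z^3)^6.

General term: C(6,j)·(2z^2)^j·(-2/z^3)^(6-j), with z-exponent 2j − 3(6−j) = 5j − 18.
Set 5j − 18 = -3: j = 3.
C(6,3) = 20; 2^3 = 8; (-2)^3 = -8.
Coefficient = 20 · 8 · (-8) = -1280.

-1280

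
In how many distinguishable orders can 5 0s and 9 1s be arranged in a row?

Choose positions for the 0s: C(14,5) = 2002.

2002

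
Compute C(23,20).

1771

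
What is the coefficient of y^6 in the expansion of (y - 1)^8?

The general term is C(8,j)·(y)^j·(-1)^(8-j); the y^6 term has j = 6.
C(8,6) = 28.
Coefficient = C(8,6) = 28.

28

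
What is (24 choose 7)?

346104

C(24,7) = (24·23·22·21·20·19·18) / 7! = 1744364160 / 5040 = 346104.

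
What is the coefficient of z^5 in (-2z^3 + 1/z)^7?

-280

General term: C(7,j)·(-2z^3)^j·(1/z)^(7-j), with z-exponent 3j − 1(7−j) = 4j − 7.
Set 4j − 7 = 5: j = 3.
C(7,3) = 35; (-2)^3 = -8; 1^4 = 1.
Coefficient = 35 · (-8) · 1 = -280.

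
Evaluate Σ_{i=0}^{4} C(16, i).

1 + 16 + 120 + 560 + 1820 = 2517.

2517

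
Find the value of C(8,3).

56

C(8,3) = (8·7·6) / 3! = 336 / 6 = 56.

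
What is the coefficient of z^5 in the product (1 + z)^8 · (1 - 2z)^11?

1332

Coefficient of z^5 = Σ_{j} C(8,j)·1^j·C(11,5-j)·(-2)^(5-j) for j from 0 to 5.
= (-14784) + 42240 + (-36960) + 12320 + (-1540) + 56 = 1332.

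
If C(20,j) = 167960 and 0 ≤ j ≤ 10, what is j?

C(20,j) increases on 0 ≤ j ≤ 10. C(20,8) = 125970 and C(20,9) = 167960, so j = 9.

9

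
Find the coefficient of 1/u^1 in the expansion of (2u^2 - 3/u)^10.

-2099520

General term: C(10,j)·(2u^2)^j·(-3/u)^(10-j), with u-exponent 2j − 1(10−j) = 3j − 10.
Set 3j − 10 = -1: j = 3.
C(10,3) = 120; 2^3 = 8; (-3)^7 = -2187.
Coefficient = 120 · 8 · (-2187) = -2099520.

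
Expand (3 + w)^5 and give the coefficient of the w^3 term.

The general term is C(5,j)·(3)^j·(w)^(5-j); the w^3 term has j = 2.
C(5,2) = 10.
Coefficient = C(5,2) · 3^2 = 10 · 9 = 90.

90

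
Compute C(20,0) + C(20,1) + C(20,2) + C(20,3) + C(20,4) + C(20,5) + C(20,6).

60460

1 + 20 + 190 + 1140 + 4845 + 15504 + 38760 = 60460.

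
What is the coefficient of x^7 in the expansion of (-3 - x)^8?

The general term is C(8,j)·(-3)^j·(-x)^(8-j); the x^7 term has j = 1.
C(8,1) = 8.
Coefficient = C(8,1) · (-3)^1 · (-1)^7 = 8 · (-3) · (-1) = 24.

24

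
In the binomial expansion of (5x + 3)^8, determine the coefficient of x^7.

1875000

The general term is C(8,j)·(5x)^j·(3)^(8-j); the x^7 term has j = 7.
C(8,7) = 8.
Coefficient = C(8,7) · 5^7 · 3^1 = 8 · 78125 · 3 = 1875000.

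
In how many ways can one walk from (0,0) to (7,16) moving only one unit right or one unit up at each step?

245157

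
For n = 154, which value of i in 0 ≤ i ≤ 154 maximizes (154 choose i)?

77

C(154,i) is maximized at i = 154/2 = 77.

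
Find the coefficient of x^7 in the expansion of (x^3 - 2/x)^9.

General term: C(9,j)·(x^3)^j·(-2/x)^(9-j), with x-exponent 3j − 1(9−j) = 4j − 9.
Set 4j − 9 = 7: j = 4.
C(9,4) = 126; 1^4 = 1; (-2)^5 = -32.
Coefficient = 126 · 1 · (-32) = -4032.

-4032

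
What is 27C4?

17550

C(27,4) = (27·26·25·24) / 4! = 421200 / 24 = 17550.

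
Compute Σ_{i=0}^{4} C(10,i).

386

1 + 10 + 45 + 120 + 210 = 386.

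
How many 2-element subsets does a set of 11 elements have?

55

C(11,2) = (11·10) / 2! = 110 / 2 = 55.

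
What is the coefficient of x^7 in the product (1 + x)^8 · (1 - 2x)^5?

Coefficient of x^7 = Σ_{j} C(8,j)·1^j·C(5,7-j)·(-2)^(7-j) for j from 2 to 7.
= (-896) + 4480 + (-5600) + 2240 + (-280) + 8 = -48.

-48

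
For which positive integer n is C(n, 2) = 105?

n(n−1)/2 = 105 ⇒ n(n−1) = 210. Since 15·14 = 210, n = 15.

15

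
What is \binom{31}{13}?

C(31,13) = (31·30·29·28·27·26·25·24·23·22·21·20·19) / 13! = 1284342188088960000 / 6227020800 = 206253075.

206253075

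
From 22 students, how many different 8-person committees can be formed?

319770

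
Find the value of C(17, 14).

680

C(17,14) = C(17,3) by symmetry.
C(17,3) = (17·16·15) / 3! = 4080 / 6 = 680.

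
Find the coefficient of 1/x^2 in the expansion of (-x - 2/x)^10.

General term: C(10,j)·(-x)^j·(-2/x)^(10-j), with x-exponent 1j − 1(10−j) = 2j − 10.
Set 2j − 10 = -2: j = 4.
C(10,4) = 210; (-1)^4 = 1; (-2)^6 = 64.
Coefficient = 210 · 1 · 64 = 13440.

13440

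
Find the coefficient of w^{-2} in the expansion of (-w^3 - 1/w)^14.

364

General term: C(14,j)·(-w^3)^j·(-1/w)^(14-j), with w-exponent 3j − 1(14−j) = 4j − 14.
Set 4j − 14 = -2: j = 3.
C(14,3) = 364; (-1)^3 = -1; (-1)^11 = -1.
Coefficient = 364 · (-1) · (-1) = 364.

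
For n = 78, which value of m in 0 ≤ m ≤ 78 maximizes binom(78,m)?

C(78,m) is maximized at m = 78/2 = 39.

39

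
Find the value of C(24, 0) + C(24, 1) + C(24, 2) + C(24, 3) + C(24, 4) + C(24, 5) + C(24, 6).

1 + 24 + 276 + 2024 + 10626 + 42504 + 134596 = 190051.

190051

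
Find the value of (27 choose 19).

C(27,19) = C(27,8) by symmetry.
C(27,8) = (27·26·25·24·23·22·21·20) / 8! = 89513424000 / 40320 = 2220075.

2220075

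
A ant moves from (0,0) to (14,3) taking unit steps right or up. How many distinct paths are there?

680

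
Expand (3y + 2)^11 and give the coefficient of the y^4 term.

The general term is C(11,j)·(3y)^j·(2)^(11-j); the y^4 term has j = 4.
C(11,4) = 330.
Coefficient = C(11,4) · 3^4 · 2^7 = 330 · 81 · 128 = 3421440.

3421440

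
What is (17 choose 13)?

2380

C(17,13) = C(17,4) by symmetry.
C(17,4) = (17·16·15·14) / 4! = 57120 / 24 = 2380.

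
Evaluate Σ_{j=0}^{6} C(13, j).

1 + 13 + 78 + 286 + 715 + 1287 + 1716 = 4096.

4096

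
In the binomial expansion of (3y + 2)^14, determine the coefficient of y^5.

The general term is C(14,j)·(3y)^j·(2)^(14-j); the y^5 term has j = 5.
C(14,5) = 2002.
Coefficient = C(14,5) · 3^5 · 2^9 = 2002 · 243 · 512 = 249080832.

249080832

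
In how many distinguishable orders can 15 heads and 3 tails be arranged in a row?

816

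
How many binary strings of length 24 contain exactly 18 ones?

Choose the 18 positions: C(24,18) = 134596.

134596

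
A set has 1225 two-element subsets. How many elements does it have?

50

n(n−1)/2 = 1225 ⇒ n(n−1) = 2450. Since 50·49 = 2450, n = 50.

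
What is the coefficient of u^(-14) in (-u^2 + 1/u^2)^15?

General term: C(15,j)·(-u^2)^j·(1/u^2)^(15-j), with u-exponent 2j − 2(15−j) = 4j − 30.
Set 4j − 30 = -14: j = 4.
C(15,4) = 1365; (-1)^4 = 1; 1^11 = 1.
Coefficient = 1365 · 1 · 1 = 1365.

1365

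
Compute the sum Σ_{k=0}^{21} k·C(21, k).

Differentiating (1+x)^21 and setting x=1: Σ k·C(21,k) = 21·2^20 = 22020096.

22020096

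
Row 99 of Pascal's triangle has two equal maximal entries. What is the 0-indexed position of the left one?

For odd n = 99, C(99,r) peaks at r = (n−1)/2 and (n+1)/2; the lesser is 49.

49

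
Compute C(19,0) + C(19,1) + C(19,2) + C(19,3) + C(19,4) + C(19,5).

16664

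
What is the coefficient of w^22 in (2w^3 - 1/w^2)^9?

-2304

General term: C(9,j)·(2w^3)^j·(-1/w^2)^(9-j), with w-exponent 3j − 2(9−j) = 5j − 18.
Set 5j − 18 = 22: j = 8.
C(9,8) = 9; 2^8 = 256; (-1)^1 = -1.
Coefficient = 9 · 256 · (-1) = -2304.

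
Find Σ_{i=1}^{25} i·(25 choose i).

Since i·C(25,i) = 25·C(24,i−1), the sum is 25·2^24 = 25·16777216 = 419430400.

419430400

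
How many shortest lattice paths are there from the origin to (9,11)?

Each path is a sequence of 20 steps with 9 rights: C(20,9) = 167960.

167960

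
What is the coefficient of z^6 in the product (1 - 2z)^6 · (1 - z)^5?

5336

Coefficient of z^6 = Σ_{j} C(6,j)·(-2)^j·C(5,6-j)·(-1)^(6-j) for j from 1 to 6.
= 12 + 300 + 1600 + 2400 + 960 + 64 = 5336.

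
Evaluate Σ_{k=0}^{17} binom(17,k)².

Σ C(17,k)² is the coefficient of x^17 in (1+x)^17(1+x)^17 = (1+x)^34, i.e. C(34,17) = 2333606220.

2333606220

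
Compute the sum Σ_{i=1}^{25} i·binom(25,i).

419430400

Since i·C(25,i) = 25·C(24,i−1), the sum is 25·2^24 = 25·16777216 = 419430400.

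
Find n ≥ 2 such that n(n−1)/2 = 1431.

54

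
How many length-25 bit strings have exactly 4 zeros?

Choose the 4 positions: C(25,4) = 12650.

12650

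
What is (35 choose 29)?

1623160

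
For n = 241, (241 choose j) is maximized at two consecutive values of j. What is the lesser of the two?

120

For odd n = 241, C(241,j) peaks at j = (n−1)/2 and (n+1)/2; the lesser is 120.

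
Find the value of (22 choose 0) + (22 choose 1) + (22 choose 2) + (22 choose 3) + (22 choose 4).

9109

1 + 22 + 231 + 1540 + 7315 = 9109.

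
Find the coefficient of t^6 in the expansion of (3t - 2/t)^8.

-34992

General term: C(8,j)·(3t)^j·(-2/t)^(8-j), with t-exponent 1j − 1(8−j) = 2j − 8.
Set 2j − 8 = 6: j = 7.
C(8,7) = 8; 3^7 = 2187; (-2)^1 = -2.
Coefficient = 8 · 2187 · (-2) = -34992.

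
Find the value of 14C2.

C(14,2) = (14·13) / 2! = 182 / 2 = 91.

91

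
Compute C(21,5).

20349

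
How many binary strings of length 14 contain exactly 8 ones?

3003

Choose the 8 positions: C(14,8) = 3003.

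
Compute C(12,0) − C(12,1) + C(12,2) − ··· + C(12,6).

462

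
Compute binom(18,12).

18564

C(18,12) = C(18,6) by symmetry.
C(18,6) = (18·17·16·15·14·13) / 6! = 13366080 / 720 = 18564.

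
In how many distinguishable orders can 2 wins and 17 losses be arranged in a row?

Choose positions for the wins: C(19,2) = 171.

171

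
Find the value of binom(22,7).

C(22,7) = (22·21·20·19·18·17·16) / 7! = 859541760 / 5040 = 170544.

170544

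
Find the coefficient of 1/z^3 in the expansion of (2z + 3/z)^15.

6304858560

General term: C(15,j)·(2z)^j·(3/z)^(15-j), with z-exponent 1j − 1(15−j) = 2j − 15.
Set 2j − 15 = -3: j = 6.
C(15,6) = 5005; 2^6 = 64; 3^9 = 19683.
Coefficient = 5005 · 64 · 19683 = 6304858560.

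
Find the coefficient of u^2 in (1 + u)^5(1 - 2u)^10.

90

Coefficient of u^2 = Σ_{j} C(5,j)·1^j·C(10,2-j)·(-2)^(2-j) for j from 0 to 2.
= 180 + (-100) + 10 = 90.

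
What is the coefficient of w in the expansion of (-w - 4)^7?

-28672

The general term is C(7,j)·(-w)^j·(-4)^(7-j); the w^1 term has j = 1.
C(7,1) = 7.
Coefficient = C(7,1) · (-1)^1 · (-4)^6 = 7 · (-1) · 4096 = -28672.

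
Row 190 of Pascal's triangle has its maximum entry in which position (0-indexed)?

95

C(190,j) is maximized at j = 190/2 = 95.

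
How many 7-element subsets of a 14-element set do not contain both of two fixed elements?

All 7-subsets: C(14,7) = 3432. Those containing both fixed elements: C(12,5) = 792.
3432 − 792 = 2640.

2640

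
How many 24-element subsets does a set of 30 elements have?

C(30,24) = C(30,6) by symmetry.
C(30,6) = (30·29·28·27·26·25) / 6! = 427518000 / 720 = 593775.

593775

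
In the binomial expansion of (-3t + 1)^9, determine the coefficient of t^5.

The general term is C(9,j)·(-3t)^j·(1)^(9-j); the t^5 term has j = 5.
C(9,5) = 126.
Coefficient = C(9,5) · (-3)^5 = 126 · (-243) = -30618.

-30618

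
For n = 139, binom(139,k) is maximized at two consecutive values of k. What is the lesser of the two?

69

For odd n = 139, C(139,k) peaks at k = (n−1)/2 and (n+1)/2; the lesser is 69.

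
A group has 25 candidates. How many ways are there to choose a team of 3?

This is C(25,3) = 2300.

2300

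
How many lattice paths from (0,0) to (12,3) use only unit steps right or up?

Each path is a sequence of 15 steps with 12 rights: C(15,12) = 455.

455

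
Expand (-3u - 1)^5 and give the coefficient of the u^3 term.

-270

The general term is C(5,j)·(-3u)^j·(-1)^(5-j); the u^3 term has j = 3.
C(5,3) = 10.
Coefficient = C(5,3) · (-3)^3 = 10 · (-27) = -270.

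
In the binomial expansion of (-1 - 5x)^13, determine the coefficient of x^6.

The general term is C(13,j)·(-1)^j·(-5x)^(13-j); the x^6 term has j = 7.
C(13,7) = 1716.
Coefficient = C(13,7) · (-1)^7 · (-5)^6 = 1716 · (-1) · 15625 = -26812500.

-26812500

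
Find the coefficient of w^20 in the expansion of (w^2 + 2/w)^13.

General term: C(13,j)·(w^2)^j·(2/w)^(13-j), with w-exponent 2j − 1(13−j) = 3j − 13.
Set 3j − 13 = 20: j = 11.
C(13,11) = 78; 1^11 = 1; 2^2 = 4.
Coefficient = 78 · 1 · 4 = 312.

312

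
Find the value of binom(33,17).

C(33,17) = C(33,16) by symmetry.
C(33,16) = (33·32·31·30·29·28·27·26·25·24·23·22·21·20·19·18) / 16! = 24412776311194951680000 / 20922789888000 = 1166803110.

1166803110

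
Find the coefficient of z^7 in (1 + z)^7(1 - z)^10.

Coefficient of z^7 = Σ_{j} C(7,j)·1^j·C(10,7-j)·(-1)^(7-j) for j from 0 to 7.
= (-120) + 1470 + (-5292) + 7350 + (-4200) + 945 + (-70) + 1 = 84.

84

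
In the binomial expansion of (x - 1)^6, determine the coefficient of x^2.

15

The general term is C(6,j)·(x)^j·(-1)^(6-j); the x^2 term has j = 2.
C(6,2) = 15.
Coefficient = C(6,2) = 15.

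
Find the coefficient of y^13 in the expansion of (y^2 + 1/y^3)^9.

9

General term: C(9,j)·(y^2)^j·(1/y^3)^(9-j), with y-exponent 2j − 3(9−j) = 5j − 27.
Set 5j − 27 = 13: j = 8.
C(9,8) = 9; 1^8 = 1; 1^1 = 1.
Coefficient = 9 · 1 · 1 = 9.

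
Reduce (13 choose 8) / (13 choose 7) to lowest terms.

C(n,k+1)/C(n,k) = (n−k)/(k+1) = (13−7)/(7+1) = 6/8 = 3/4.

3/4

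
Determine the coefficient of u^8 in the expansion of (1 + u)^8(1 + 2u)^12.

Coefficient of u^8 = Σ_{j} C(8,j)·1^j·C(12,8-j)·2^(8-j) for j from 0 to 8.
= 126720 + 811008 + 1655808 + 1419264 + 554400 + 98560 + 7392 + 192 + 1 = 4673345.

4673345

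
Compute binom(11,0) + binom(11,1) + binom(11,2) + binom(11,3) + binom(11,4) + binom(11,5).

1024

1 + 11 + 55 + 165 + 330 + 462 = 1024.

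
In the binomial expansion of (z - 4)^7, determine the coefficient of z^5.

The general term is C(7,j)·(z)^j·(-4)^(7-j); the z^5 term has j = 5.
C(7,5) = 21.
Coefficient = C(7,5) · (-4)^2 = 21 · 16 = 336.

336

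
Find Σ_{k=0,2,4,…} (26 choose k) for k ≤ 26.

33554432

Even-k terms of row 26 sum to 2^25 = 33554432.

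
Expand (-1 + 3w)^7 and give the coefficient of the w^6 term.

The general term is C(7,j)·(-1)^j·(3w)^(7-j); the w^6 term has j = 1.
C(7,1) = 7.
Coefficient = C(7,1) · (-1)^1 · 3^6 = 7 · (-1) · 729 = -5103.

-5103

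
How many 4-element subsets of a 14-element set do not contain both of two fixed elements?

935

All 4-subsets: C(14,4) = 1001. Those containing both fixed elements: C(12,2) = 66.
1001 − 66 = 935.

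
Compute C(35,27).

C(35,27) = C(35,8) by symmetry.
C(35,8) = (35·34·33·32·31·30·29·28) / 8! = 948964262400 / 40320 = 23535820.

23535820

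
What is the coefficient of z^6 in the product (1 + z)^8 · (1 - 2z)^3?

Coefficient of z^6 = Σ_{j} C(8,j)·1^j·C(3,6-j)·(-2)^(6-j) for j from 3 to 6.
= (-448) + 840 + (-336) + 28 = 84.

84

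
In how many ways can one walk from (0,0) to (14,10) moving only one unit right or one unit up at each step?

1961256

Each path is a sequence of 24 steps with 14 rights: C(24,14) = 1961256.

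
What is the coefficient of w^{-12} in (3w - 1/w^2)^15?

-3648645

General term: C(15,j)·(3w)^j·(-1/w^2)^(15-j), with w-exponent 1j − 2(15−j) = 3j − 30.
Set 3j − 30 = -12: j = 6.
C(15,6) = 5005; 3^6 = 729; (-1)^9 = -1.
Coefficient = 5005 · 729 · (-1) = -3648645.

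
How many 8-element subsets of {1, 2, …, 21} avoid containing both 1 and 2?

176358

All 8-subsets: C(21,8) = 203490. Those containing both fixed elements: C(19,6) = 27132.
203490 − 27132 = 176358.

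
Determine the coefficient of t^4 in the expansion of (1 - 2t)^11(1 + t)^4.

Coefficient of t^4 = Σ_{j} C(11,j)·(-2)^j·C(4,4-j)·1^(4-j) for j from 0 to 4.
= 1 + (-88) + 1320 + (-5280) + 5280 = 1233.

1233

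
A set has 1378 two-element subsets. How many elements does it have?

53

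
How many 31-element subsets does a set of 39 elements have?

C(39,31) = C(39,8) by symmetry.
C(39,8) = (39·38·37·36·35·34·33·32) / 8! = 2480637519360 / 40320 = 61523748.

61523748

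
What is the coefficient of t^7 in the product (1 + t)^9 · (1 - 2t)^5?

-276

Coefficient of t^7 = Σ_{j} C(9,j)·1^j·C(5,7-j)·(-2)^(7-j) for j from 2 to 7.
= (-1152) + 6720 + (-10080) + 5040 + (-840) + 36 = -276.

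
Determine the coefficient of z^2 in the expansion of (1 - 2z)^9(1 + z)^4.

Coefficient of z^2 = Σ_{j} C(9,j)·(-2)^j·C(4,2-j)·1^(2-j) for j from 0 to 2.
= 6 + (-72) + 144 = 78.

78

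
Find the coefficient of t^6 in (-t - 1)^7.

The general term is C(7,j)·(-t)^j·(-1)^(7-j); the t^6 term has j = 6.
C(7,6) = 7.
Coefficient = C(7,6) · (-1)^1 = 7 · (-1) = -7.

-7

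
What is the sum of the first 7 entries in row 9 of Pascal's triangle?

466

1 + 9 + 36 + 84 + 126 + 126 + 84 = 466.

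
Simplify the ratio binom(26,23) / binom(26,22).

4/23

C(n,k+1)/C(n,k) = (n−k)/(k+1) = (26−22)/(22+1) = 4/23.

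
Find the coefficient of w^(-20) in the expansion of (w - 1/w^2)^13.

-78

General term: C(13,j)·(w)^j·(-1/w^2)^(13-j), with w-exponent 1j − 2(13−j) = 3j − 26.
Set 3j − 26 = -20: j = 2.
C(13,2) = 78; 1^2 = 1; (-1)^11 = -1.
Coefficient = 78 · 1 · (-1) = -78.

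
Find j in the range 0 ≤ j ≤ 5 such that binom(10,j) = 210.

C(10,j) increases on 0 ≤ j ≤ 5. C(10,3) = 120 and C(10,4) = 210, so j = 4.

4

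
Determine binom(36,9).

C(36,9) = (36·35·34·33·32·31·30·29·28) / 9! = 34162713446400 / 362880 = 94143280.

94143280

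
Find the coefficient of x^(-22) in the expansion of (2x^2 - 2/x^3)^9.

4608

General term: C(9,j)·(2x^2)^j·(-2/x^3)^(9-j), with x-exponent 2j − 3(9−j) = 5j − 27.
Set 5j − 27 = -22: j = 1.
C(9,1) = 9; 2^1 = 2; (-2)^8 = 256.
Coefficient = 9 · 2 · 256 = 4608.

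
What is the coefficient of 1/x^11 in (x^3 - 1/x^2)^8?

General term: C(8,j)·(x^3)^j·(-1/x^2)^(8-j), with x-exponent 3j − 2(8−j) = 5j − 16.
Set 5j − 16 = -11: j = 1.
C(8,1) = 8; 1^1 = 1; (-1)^7 = -1.
Coefficient = 8 · 1 · (-1) = -8.

-8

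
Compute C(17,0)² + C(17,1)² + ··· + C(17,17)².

Σ C(17,k)² is the coefficient of x^17 in (1+x)^17(1+x)^17 = (1+x)^34, i.e. C(34,17) = 2333606220.

2333606220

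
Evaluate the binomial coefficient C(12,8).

495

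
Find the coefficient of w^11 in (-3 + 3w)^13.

124357194

The general term is C(13,j)·(-3)^j·(3w)^(13-j); the w^11 term has j = 2.
C(13,2) = 78.
Coefficient = C(13,2) · (-3)^2 · 3^11 = 78 · 9 · 177147 = 124357194.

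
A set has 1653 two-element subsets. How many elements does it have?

n(n−1)/2 = 1653 ⇒ n(n−1) = 3306. Since 58·57 = 3306, n = 58.

58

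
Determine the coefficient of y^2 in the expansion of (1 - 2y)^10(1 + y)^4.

106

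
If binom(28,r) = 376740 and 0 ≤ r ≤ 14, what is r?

C(28,r) increases on 0 ≤ r ≤ 14. C(28,5) = 98280 and C(28,6) = 376740, so r = 6.

6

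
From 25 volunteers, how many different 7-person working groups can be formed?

This is C(25,7) = 480700.

480700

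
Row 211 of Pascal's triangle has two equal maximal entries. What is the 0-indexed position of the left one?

For odd n = 211, C(211,k) peaks at k = (n−1)/2 and (n+1)/2; the lesser is 105.

105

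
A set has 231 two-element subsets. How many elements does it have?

n(n−1)/2 = 231 ⇒ n(n−1) = 462. Since 22·21 = 462, n = 22.

22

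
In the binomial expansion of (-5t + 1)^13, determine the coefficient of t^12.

3173828125

The general term is C(13,j)·(-5t)^j·(1)^(13-j); the t^12 term has j = 12.
C(13,12) = 13.
Coefficient = C(13,12) · (-5)^12 = 13 · 244140625 = 3173828125.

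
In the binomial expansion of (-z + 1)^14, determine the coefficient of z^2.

The general term is C(14,j)·(-z)^j·(1)^(14-j); the z^2 term has j = 2.
C(14,2) = 91.
Coefficient = C(14,2) = 91.

91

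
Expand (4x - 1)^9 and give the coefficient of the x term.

36

The general term is C(9,j)·(4x)^j·(-1)^(9-j); the x^1 term has j = 1.
C(9,1) = 9.
Coefficient = C(9,1) · 4^1 = 9 · 4 = 36.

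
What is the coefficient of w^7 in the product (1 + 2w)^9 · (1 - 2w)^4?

4608

Coefficient of w^7 = Σ_{j} C(9,j)·2^j·C(4,7-j)·(-2)^(7-j) for j from 3 to 7.
= 10752 + (-64512) + 96768 + (-43008) + 4608 = 4608.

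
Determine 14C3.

364

C(14,3) = (14·13·12) / 3! = 2184 / 6 = 364.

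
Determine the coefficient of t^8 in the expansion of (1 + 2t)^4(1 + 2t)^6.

11520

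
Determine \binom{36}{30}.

1947792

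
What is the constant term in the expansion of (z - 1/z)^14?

General term: C(14,j)·(z)^j·(-1/z)^(14-j), with z-exponent 1j − 1(14−j) = 2j − 14.
Set 2j − 14 = 0: j = 7.
C(14,7) = 3432; 1^7 = 1; (-1)^7 = -1.
Coefficient = 3432 · 1 · (-1) = -3432.

-3432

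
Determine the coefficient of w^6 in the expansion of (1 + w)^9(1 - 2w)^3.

168

Coefficient of w^6 = Σ_{j} C(9,j)·1^j·C(3,6-j)·(-2)^(6-j) for j from 3 to 6.
= (-672) + 1512 + (-756) + 84 = 168.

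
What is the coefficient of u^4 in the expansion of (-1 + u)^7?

-35

The general term is C(7,j)·(-1)^j·(u)^(7-j); the u^4 term has j = 3.
C(7,3) = 35.
Coefficient = C(7,3) · (-1)^3 = 35 · (-1) = -35.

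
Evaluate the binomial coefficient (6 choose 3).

C(6,3) = (6·5·4) / 3! = 120 / 6 = 20.

20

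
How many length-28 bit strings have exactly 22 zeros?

376740

Choose the 22 positions: C(28,22) = 376740.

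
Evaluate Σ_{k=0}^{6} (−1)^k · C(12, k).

462

The partial alternating sum Σ_{k=0}^{6} (−1)^k C(12,k) = (−1)^6 C(11,6) = 462.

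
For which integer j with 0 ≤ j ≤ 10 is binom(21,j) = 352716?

10

C(21,j) increases on 0 ≤ j ≤ 10. C(21,9) = 293930 and C(21,10) = 352716, so j = 10.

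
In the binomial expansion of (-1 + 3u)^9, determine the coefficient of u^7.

78732

The general term is C(9,j)·(-1)^j·(3u)^(9-j); the u^7 term has j = 2.
C(9,2) = 36.
Coefficient = C(9,2) · 3^7 = 36 · 2187 = 78732.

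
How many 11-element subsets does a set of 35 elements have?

417225900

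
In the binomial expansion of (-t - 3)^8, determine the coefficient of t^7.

24

The general term is C(8,j)·(-t)^j·(-3)^(8-j); the t^7 term has j = 7.
C(8,7) = 8.
Coefficient = C(8,7) · (-1)^7 · (-3)^1 = 8 · (-1) · (-3) = 24.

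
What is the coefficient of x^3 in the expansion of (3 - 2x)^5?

The general term is C(5,j)·(3)^j·(-2x)^(5-j); the x^3 term has j = 2.
C(5,2) = 10.
Coefficient = C(5,2) · 3^2 · (-2)^3 = 10 · 9 · (-8) = -720.

-720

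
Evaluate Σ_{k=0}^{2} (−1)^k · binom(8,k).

21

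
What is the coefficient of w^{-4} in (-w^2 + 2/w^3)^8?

1120

General term: C(8,j)·(-w^2)^j·(2/w^3)^(8-j), with w-exponent 2j − 3(8−j) = 5j − 24.
Set 5j − 24 = -4: j = 4.
C(8,4) = 70; (-1)^4 = 1; 2^4 = 16.
Coefficient = 70 · 1 · 16 = 1120.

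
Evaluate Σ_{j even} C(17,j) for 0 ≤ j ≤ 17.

65536

Half of (1+1)^17 + (1−1)^17 gives the even-index sum: 2^16 = 65536.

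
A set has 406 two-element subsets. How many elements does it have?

29

n(n−1)/2 = 406 ⇒ n(n−1) = 812. Since 29·28 = 812, n = 29.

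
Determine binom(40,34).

3838380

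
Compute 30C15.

C(30,15) = (30·29·28·27·26·25·24·23·22·21·20·19·18·17·16) / 15! = 202843204931727360000 / 1307674368000 = 155117520.

155117520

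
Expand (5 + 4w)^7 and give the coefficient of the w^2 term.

The general term is C(7,j)·(5)^j·(4w)^(7-j); the w^2 term has j = 5.
C(7,5) = 21.
Coefficient = C(7,5) · 5^5 · 4^2 = 21 · 3125 · 16 = 1050000.

1050000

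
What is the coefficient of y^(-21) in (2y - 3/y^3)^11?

General term: C(11,j)·(2y)^j·(-3/y^3)^(11-j), with y-exponent 1j − 3(11−j) = 4j − 33.
Set 4j − 33 = -21: j = 3.
C(11,3) = 165; 2^3 = 8; (-3)^8 = 6561.
Coefficient = 165 · 8 · 6561 = 8660520.

8660520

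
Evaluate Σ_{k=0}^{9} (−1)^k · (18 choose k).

-24310

The partial alternating sum Σ_{k=0}^{9} (−1)^k C(18,k) = (−1)^9 C(17,9) = -24310.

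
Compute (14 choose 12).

91

C(14,12) = C(14,2) by symmetry.
C(14,2) = (14·13) / 2! = 182 / 2 = 91.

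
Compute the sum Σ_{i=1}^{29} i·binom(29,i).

7784628224

Differentiating (1+x)^29 and setting x=1: Σ i·C(29,i) = 29·2^28 = 7784628224.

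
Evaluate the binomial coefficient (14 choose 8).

3003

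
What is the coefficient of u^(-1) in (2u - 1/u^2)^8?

-1792

General term: C(8,j)·(2u)^j·(-1/u^2)^(8-j), with u-exponent 1j − 2(8−j) = 3j − 16.
Set 3j − 16 = -1: j = 5.
C(8,5) = 56; 2^5 = 32; (-1)^3 = -1.
Coefficient = 56 · 32 · (-1) = -1792.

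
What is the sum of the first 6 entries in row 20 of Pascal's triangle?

21700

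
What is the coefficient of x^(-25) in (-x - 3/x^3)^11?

General term: C(11,j)·(-x)^j·(-3/x^3)^(11-j), with x-exponent 1j − 3(11−j) = 4j − 33.
Set 4j − 33 = -25: j = 2.
C(11,2) = 55; (-1)^2 = 1; (-3)^9 = -19683.
Coefficient = 55 · 1 · (-19683) = -1082565.

-1082565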